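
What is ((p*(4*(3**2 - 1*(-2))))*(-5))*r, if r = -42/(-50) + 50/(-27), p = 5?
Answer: 30052/27 ≈ 1113.0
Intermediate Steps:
r = -683/675 (r = -42*(-1/50) + 50*(-1/27) = 21/25 - 50/27 = -683/675 ≈ -1.0119)
((p*(4*(3**2 - 1*(-2))))*(-5))*r = ((5*(4*(3**2 - 1*(-2))))*(-5))*(-683/675) = ((5*(4*(9 + 2)))*(-5))*(-683/675) = ((5*(4*11))*(-5))*(-683/675) = ((5*44)*(-5))*(-683/675) = (220*(-5))*(-683/675) = -1100*(-683/675) = 30052/27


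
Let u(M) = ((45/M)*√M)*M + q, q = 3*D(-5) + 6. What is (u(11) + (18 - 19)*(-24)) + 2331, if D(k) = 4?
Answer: 2373 + 45*√11 ≈ 2522.3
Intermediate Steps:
q = 18 (q = 3*4 + 6 = 12 + 6 = 18)
u(M) = 18 + 45*√M (u(M) = ((45/M)*√M)*M + 18 = (45/√M)*M + 18 = 45*√M + 18 = 18 + 45*√M)
(u(11) + (18 - 19)*(-24)) + 2331 = ((18 + 45*√11) + (18 - 19)*(-24)) + 2331 = ((18 + 45*√11) - 1*(-24)) + 2331 = ((18 + 45*√11) + 24) + 2331 = (42 + 45*√11) + 2331 = 2373 + 45*√11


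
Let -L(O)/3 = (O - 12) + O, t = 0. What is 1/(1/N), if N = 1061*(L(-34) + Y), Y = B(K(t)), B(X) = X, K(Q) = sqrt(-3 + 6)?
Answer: 254640 + 1061*sqrt(3) ≈ 2.5648e+5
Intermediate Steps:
K(Q) = sqrt(3)
L(O) = 36 - 6*O (L(O) = -3*((O - 12) + O) = -3*((-12 + O) + O) = -3*(-12 + 2*O) = 36 - 6*O)
Y = sqrt(3) ≈ 1.7320
N = 254640 + 1061*sqrt(3) (N = 1061*((36 - 6*(-34)) + sqrt(3)) = 1061*((36 + 204) + sqrt(3)) = 1061*(240 + sqrt(3)) = 254640 + 1061*sqrt(3) ≈ 2.5648e+5)
1/(1/N) = 1/(1/(254640 + 1061*sqrt(3))) = 254640 + 1061*sqrt(3)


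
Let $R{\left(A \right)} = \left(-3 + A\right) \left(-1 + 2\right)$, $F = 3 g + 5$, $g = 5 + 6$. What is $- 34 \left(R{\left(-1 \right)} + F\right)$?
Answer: $-1156$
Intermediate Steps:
$g = 11$
$F = 38$ ($F = 3 \cdot 11 + 5 = 33 + 5 = 38$)
$R{\left(A \right)} = -3 + A$ ($R{\left(A \right)} = \left(-3 + A\right) 1 = -3 + A$)
$- 34 \left(R{\left(-1 \right)} + F\right) = - 34 \left(\left(-3 - 1\right) + 38\right) = - 34 \left(-4 + 38\right) = \left(-34\right) 34 = -1156$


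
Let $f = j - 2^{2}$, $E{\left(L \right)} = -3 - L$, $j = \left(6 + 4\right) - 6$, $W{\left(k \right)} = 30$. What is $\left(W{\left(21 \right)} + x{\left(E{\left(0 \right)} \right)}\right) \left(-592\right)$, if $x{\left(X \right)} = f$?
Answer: $-17760$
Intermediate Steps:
$j = 4$ ($j = 10 - 6 = 4$)
$f = 0$ ($f = 4 - 2^{2} = 4 - 4 = 0$)
$x{\left(X \right)} = 0$
$\left(W{\left(21 \right)} + x{\left(E{\left(0 \right)} \right)}\right) \left(-592\right) = \left(30 + 0\right) \left(-592\right) = 30 \left(-592\right) = -17760$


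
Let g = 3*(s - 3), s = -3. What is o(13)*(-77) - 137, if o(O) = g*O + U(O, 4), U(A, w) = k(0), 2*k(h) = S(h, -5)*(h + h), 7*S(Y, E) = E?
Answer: 17881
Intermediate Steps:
S(Y, E) = E/7
k(h) = -5*h/7 (k(h) = (((⅐)*(-5))*(h + h))/2 = (-10*h/7)/2 = -5*h/7)
U(A, w) = 0 (U(A, w) = -5/7*0 = 0)
g = -18 (g = 3*(-3 - 3) = 3*(-6) = -18)
o(O) = -18*O (o(O) = -18*O + 0 = -18*O)
o(13)*(-77) - 137 = -18*13*(-77) - 137 = -234*(-77) - 137 = 18018 - 137 = 17881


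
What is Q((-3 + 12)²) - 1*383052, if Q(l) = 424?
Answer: -382628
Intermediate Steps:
Q((-3 + 12)²) - 1*383052 = 424 - 1*383052 = 424 - 383052 = -382628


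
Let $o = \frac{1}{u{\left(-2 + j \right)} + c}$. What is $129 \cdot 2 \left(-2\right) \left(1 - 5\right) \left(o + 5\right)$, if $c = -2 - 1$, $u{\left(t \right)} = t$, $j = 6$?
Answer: $12384$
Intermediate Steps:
$c = -3$
$o = 1$ ($o = \frac{1}{\left(-2 + 6\right) - 3} = \frac{1}{4 - 3} = 1^{-1} = 1$)
$129 \cdot 2 \left(-2\right) \left(1 - 5\right) \left(o + 5\right) = 129 \cdot 2 \left(-2\right) \left(1 - 5\right) \left(1 + 5\right) = 129 \left(- 4 \left(\left(-4\right) 6\right)\right) = 129 \left(\left(-4\right) \left(-24\right)\right) = 129 \cdot 96 = 12384$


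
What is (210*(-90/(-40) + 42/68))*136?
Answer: 81900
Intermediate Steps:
(210*(-90/(-40) + 42/68))*136 = (210*(-90*(-1/40) + 42*(1/68)))*136 = (210*(9/4 + 21/34))*136 = (210*(195/68))*136 = (20475/34)*136 = 81900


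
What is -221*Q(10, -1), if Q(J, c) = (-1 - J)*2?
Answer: 4862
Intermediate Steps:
Q(J, c) = -2 - 2*J
-221*Q(10, -1) = -221*(-2 - 2*10) = -221*(-2 - 20) = -221*(-22) = 4862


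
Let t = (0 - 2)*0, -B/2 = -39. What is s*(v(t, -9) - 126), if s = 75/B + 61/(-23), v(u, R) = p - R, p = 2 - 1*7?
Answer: 61671/299 ≈ 206.26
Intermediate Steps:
B = 78 (B = -2*(-39) = 78)
p = -5 (p = 2 - 7 = -5)
t = 0 (t = -2*0 = 0)
v(u, R) = -5 - R
s = -1011/598 (s = 75/78 + 61/(-23) = 75*(1/78) + 61*(-1/23) = 25/26 - 61/23 = -1011/598 ≈ -1.6906)
s*(v(t, -9) - 126) = -1011*((-5 - 1*(-9)) - 126)/598 = -1011*((-5 + 9) - 126)/598 = -1011*(4 - 126)/598 = -1011/598*(-122) = 61671/299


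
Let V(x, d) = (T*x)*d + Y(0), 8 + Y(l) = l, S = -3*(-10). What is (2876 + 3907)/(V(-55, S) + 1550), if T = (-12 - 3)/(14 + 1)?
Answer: 17/8 ≈ 2.1250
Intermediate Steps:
S = 30
T = -1 (T = -15/15 = -15*1/15 = -1)
Y(l) = -8 + l
V(x, d) = -8 - d*x (V(x, d) = (-x)*d + (-8 + 0) = -d*x - 8 = -8 - d*x)
(2876 + 3907)/(V(-55, S) + 1550) = (2876 + 3907)/((-8 - 1*30*(-55)) + 1550) = 6783/((-8 + 1650) + 1550) = 6783/(1642 + 1550) = 6783/3192 = 6783*(1/3192) = 17/8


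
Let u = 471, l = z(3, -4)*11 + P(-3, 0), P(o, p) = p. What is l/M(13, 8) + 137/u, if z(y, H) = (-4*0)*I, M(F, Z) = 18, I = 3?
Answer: 137/471 ≈ 0.29087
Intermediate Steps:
z(y, H) = 0 (z(y, H) = -4*0*3 = 0*3 = 0)
l = 0 (l = 0*11 + 0 = 0 + 0 = 0)
l/M(13, 8) + 137/u = 0/18 + 137/471 = 0*(1/18) + 137*(1/471) = 0 + 137/471 = 137/471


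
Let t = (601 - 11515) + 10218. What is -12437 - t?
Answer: -11741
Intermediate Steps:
t = -696 (t = -10914 + 10218 = -696)
-12437 - t = -12437 - 1*(-696) = -12437 + 696 = -11741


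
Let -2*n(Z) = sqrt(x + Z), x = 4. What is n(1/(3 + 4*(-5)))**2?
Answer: 67/68 ≈ 0.98529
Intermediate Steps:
n(Z) = -sqrt(4 + Z)/2
n(1/(3 + 4*(-5)))**2 = (-sqrt(4 + 1/(3 + 4*(-5)))/2)**2 = (-sqrt(4 + 1/(3 - 20))/2)**2 = (-sqrt(4 + 1/(-17))/2)**2 = (-sqrt(4 - 1/17)/2)**2 = (-sqrt(1139)/34)**2 = 67/68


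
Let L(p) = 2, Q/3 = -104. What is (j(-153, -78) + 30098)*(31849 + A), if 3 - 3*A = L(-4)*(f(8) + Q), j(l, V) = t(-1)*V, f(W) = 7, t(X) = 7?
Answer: 2841720320/3 ≈ 9.4724e+8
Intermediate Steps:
Q = -312 (Q = 3*(-104) = -312)
j(l, V) = 7*V
A = 613/3 (A = 1 - 2*(7 - 312)/3 = 1 - 2*(-305)/3 = 1 - 1/3*(-610) = 1 + 610/3 = 613/3 ≈ 204.33)
(j(-153, -78) + 30098)*(31849 + A) = (7*(-78) + 30098)*(31849 + 613/3) = (-546 + 30098)*(96160/3) = 29552*(96160/3) = 2841720320/3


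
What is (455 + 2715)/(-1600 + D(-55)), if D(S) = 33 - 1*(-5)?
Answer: -1585/781 ≈ -2.0294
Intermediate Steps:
D(S) = 38 (D(S) = 33 + 5 = 38)
(455 + 2715)/(-1600 + D(-55)) = (455 + 2715)/(-1600 + 38) = 3170/(-1562) = 3170*(-1/1562) = -1585/781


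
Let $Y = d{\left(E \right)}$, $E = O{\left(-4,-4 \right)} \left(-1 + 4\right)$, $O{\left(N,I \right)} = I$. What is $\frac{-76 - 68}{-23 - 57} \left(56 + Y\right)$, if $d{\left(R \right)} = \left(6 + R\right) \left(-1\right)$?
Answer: $\frac{558}{5} \approx 111.6$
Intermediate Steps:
$E = -12$ ($E = - 4 \left(-1 + 4\right) = \left(-4\right) 3 = -12$)
$d{\left(R \right)} = -6 - R$
$Y = 6$ ($Y = -6 - -12 = -6 + 12 = 6$)
$\frac{-76 - 68}{-23 - 57} \left(56 + Y\right) = \frac{-76 - 68}{-23 - 57} \left(56 + 6\right) = - \frac{144}{-80} \cdot 62 = \left(-144\right) \left(- \frac{1}{80}\right) 62 = \frac{9}{5} \cdot 62 = \frac{558}{5}$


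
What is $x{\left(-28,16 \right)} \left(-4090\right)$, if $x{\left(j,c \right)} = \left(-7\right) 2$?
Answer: $57260$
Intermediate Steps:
$x{\left(j,c \right)} = -14$
$x{\left(-28,16 \right)} \left(-4090\right) = \left(-14\right) \left(-4090\right) = 57260$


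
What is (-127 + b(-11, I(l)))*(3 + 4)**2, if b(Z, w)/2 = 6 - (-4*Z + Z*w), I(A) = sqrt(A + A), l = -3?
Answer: -9947 + 1078*I*sqrt(6) ≈ -9947.0 + 2640.6*I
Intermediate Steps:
I(A) = sqrt(2)*sqrt(A) (I(A) = sqrt(2*A) = sqrt(2)*sqrt(A))
b(Z, w) = 12 + 8*Z - 2*Z*w (b(Z, w) = 2*(6 - (-4*Z + Z*w)) = 2*(6 + (4*Z - Z*w)) = 2*(6 + 4*Z - Z*w) = 12 + 8*Z - 2*Z*w)
(-127 + b(-11, I(l)))*(3 + 4)**2 = (-127 + (12 + 8*(-11) - 2*(-11)*sqrt(2)*sqrt(-3)))*(3 + 4)**2 = (-127 + (12 - 88 - 2*(-11)*sqrt(2)*(I*sqrt(3))))*7**2 = (-127 + (12 - 88 - 2*(-11)*I*sqrt(6)))*49 = (-127 + (12 - 88 + 22*I*sqrt(6)))*49 = (-127 + (-76 + 22*I*sqrt(6)))*49 = (-203 + 22*I*sqrt(6))*49 = -9947 + 1078*I*sqrt(6)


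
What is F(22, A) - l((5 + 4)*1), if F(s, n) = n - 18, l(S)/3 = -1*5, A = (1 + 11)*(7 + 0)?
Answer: 81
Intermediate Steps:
A = 84 (A = 12*7 = 84)
l(S) = -15 (l(S) = 3*(-1*5) = 3*(-5) = -15)
F(s, n) = -18 + n
F(22, A) - l((5 + 4)*1) = (-18 + 84) - 1*(-15) = 66 + 15 = 81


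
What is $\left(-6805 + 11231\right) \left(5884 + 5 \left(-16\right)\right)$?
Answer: $25688504$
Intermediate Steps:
$\left(-6805 + 11231\right) \left(5884 + 5 \left(-16\right)\right) = 4426 \left(5884 - 80\right) = 4426 \cdot 5804 = 25688504$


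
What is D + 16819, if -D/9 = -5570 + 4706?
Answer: 24595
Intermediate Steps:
D = 7776 (D = -9*(-5570 + 4706) = -9*(-864) = 7776)
D + 16819 = 7776 + 16819 = 24595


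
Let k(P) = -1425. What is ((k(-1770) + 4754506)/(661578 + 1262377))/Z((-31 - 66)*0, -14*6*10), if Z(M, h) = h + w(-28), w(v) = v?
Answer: -4753081/1669992940 ≈ -0.0028462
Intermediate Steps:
Z(M, h) = -28 + h (Z(M, h) = h - 28 = -28 + h)
((k(-1770) + 4754506)/(661578 + 1262377))/Z((-31 - 66)*0, -14*6*10) = ((-1425 + 4754506)/(661578 + 1262377))/(-28 - 14*6*10) = (4753081/1923955)/(-28 - 84*10) = (4753081*(1/1923955))/(-28 - 840) = (4753081/1923955)/(-868) = (4753081/1923955)*(-1/868) = -4753081/1669992940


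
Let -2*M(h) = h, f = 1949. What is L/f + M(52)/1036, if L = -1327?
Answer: -712723/1009582 ≈ -0.70596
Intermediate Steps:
M(h) = -h/2
L/f + M(52)/1036 = -1327/1949 - ½*52/1036 = -1327*1/1949 - 26*1/1036 = -1327/1949 - 13/518 = -712723/1009582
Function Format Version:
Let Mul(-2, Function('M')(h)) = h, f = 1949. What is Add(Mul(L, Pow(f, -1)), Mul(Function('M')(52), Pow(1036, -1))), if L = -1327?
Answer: Rational(-712723, 1009582) ≈ -0.70596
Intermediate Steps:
Function('M')(h) = Mul(Rational(-1, 2), h)
Add(Mul(L, Pow(f, -1)), Mul(Function('M')(52), Pow(1036, -1))) = Add(Mul(-1327, Pow(1949, -1)), Mul(Mul(Rational(-1, 2), 52), Pow(1036, -1))) = Add(Mul(-1327, Rational(1, 1949)), Mul(-26, Rational(1, 1036))) = Add(Rational(-1327, 1949), Rational(-13, 518)) = Rational(-712723, 1009582)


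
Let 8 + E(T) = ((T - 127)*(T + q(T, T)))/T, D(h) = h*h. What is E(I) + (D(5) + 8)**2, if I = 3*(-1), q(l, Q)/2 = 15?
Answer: 2251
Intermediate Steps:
q(l, Q) = 30 (q(l, Q) = 2*15 = 30)
I = -3
D(h) = h**2
E(T) = -8 + (-127 + T)*(30 + T)/T (E(T) = -8 + ((T - 127)*(T + 30))/T = -8 + ((-127 + T)*(30 + T))/T = -8 + (-127 + T)*(30 + T)/T)
E(I) + (D(5) + 8)**2 = (-105 - 3 - 3810/(-3)) + (5**2 + 8)**2 = (-105 - 3 - 3810*(-1/3)) + (25 + 8)**2 = (-105 - 3 + 1270) + 33**2 = 1162 + 1089 = 2251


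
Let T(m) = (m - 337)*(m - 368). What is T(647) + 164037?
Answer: 250527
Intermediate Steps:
T(m) = (-368 + m)*(-337 + m) (T(m) = (-337 + m)*(-368 + m) = (-368 + m)*(-337 + m))
T(647) + 164037 = (124016 + 647² - 705*647) + 164037 = (124016 + 418609 - 456135) + 164037 = 86490 + 164037 = 250527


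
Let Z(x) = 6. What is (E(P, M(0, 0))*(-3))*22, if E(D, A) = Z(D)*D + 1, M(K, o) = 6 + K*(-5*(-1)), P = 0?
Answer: -66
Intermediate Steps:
M(K, o) = 6 + 5*K (M(K, o) = 6 + K*5 = 6 + 5*K)
E(D, A) = 1 + 6*D (E(D, A) = 6*D + 1 = 1 + 6*D)
(E(P, M(0, 0))*(-3))*22 = ((1 + 6*0)*(-3))*22 = ((1 + 0)*(-3))*22 = (1*(-3))*22 = -3*22 = -66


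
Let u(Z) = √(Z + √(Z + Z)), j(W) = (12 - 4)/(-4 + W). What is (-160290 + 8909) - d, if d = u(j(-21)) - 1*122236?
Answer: -29145 - 2*√(-2 + 5*I)/5 ≈ -29146.0 - 0.76864*I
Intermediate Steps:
j(W) = 8/(-4 + W)
u(Z) = √(Z + √2*√Z) (u(Z) = √(Z + √(2*Z)) = √(Z + √2*√Z))
d = -122236 + √(-8/25 + 4*I/5) (d = √(8/(-4 - 21) + √2*√(8/(-4 - 21))) - 1*122236 = √(8/(-25) + √2*√(8/(-25))) - 122236 = √(8*(-1/25) + √2*√(8*(-1/25))) - 122236 = √(-8/25 + √2*√(-8/25)) - 122236 = √(-8/25 + √2*(2*I*√2/5)) - 122236 = √(-8/25 + 4*I/5) - 122236 = -122236 + √(-8/25 + 4*I/5) ≈ -1.2224e+5 + 0.76864*I)
(-160290 + 8909) - d = (-160290 + 8909) - (-122236 + 2*√(-2 + 5*I)/5) = -151381 + (122236 - 2*√(-2 + 5*I)/5) = -29145 - 2*√(-2 + 5*I)/5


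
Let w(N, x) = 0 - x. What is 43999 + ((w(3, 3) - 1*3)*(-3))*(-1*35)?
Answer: 43369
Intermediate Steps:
w(N, x) = -x
43999 + ((w(3, 3) - 1*3)*(-3))*(-1*35) = 43999 + ((-1*3 - 1*3)*(-3))*(-1*35) = 43999 + ((-3 - 3)*(-3))*(-35) = 43999 - 6*(-3)*(-35) = 43999 + 18*(-35) = 43999 - 630 = 43369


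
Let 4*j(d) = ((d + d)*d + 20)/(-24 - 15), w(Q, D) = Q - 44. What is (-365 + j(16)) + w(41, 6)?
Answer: -14485/39 ≈ -371.41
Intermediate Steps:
w(Q, D) = -44 + Q
j(d) = -5/39 - d²/78 (j(d) = (((d + d)*d + 20)/(-24 - 15))/4 = (((2*d)*d + 20)/(-39))/4 = ((2*d² + 20)*(-1/39))/4 = ((20 + 2*d²)*(-1/39))/4 = (-20/39 - 2*d²/39)/4 = -5/39 - d²/78)
(-365 + j(16)) + w(41, 6) = (-365 + (-5/39 - 1/78*16²)) + (-44 + 41) = (-365 + (-5/39 - 1/78*256)) - 3 = (-365 + (-5/39 - 128/39)) - 3 = (-365 - 133/39) - 3 = -14368/39 - 3 = -14485/39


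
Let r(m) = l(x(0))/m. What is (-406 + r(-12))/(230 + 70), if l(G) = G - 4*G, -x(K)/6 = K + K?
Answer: -203/150 ≈ -1.3533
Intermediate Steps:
x(K) = -12*K (x(K) = -6*(K + K) = -12*K)
l(G) = -3*G
r(m) = 0 (r(m) = (-(-36)*0)/m = (-3*0)/m = 0/m = 0)
(-406 + r(-12))/(230 + 70) = (-406 + 0)/(230 + 70) = -406/300 = -406*1/300 = -203/150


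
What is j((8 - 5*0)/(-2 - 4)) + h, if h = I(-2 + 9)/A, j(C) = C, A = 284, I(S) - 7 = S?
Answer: -547/426 ≈ -1.2840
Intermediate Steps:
I(S) = 7 + S
h = 7/142 (h = (7 + (-2 + 9))/284 = (7 + 7)*(1/284) = 14*(1/284) = 7/142 ≈ 0.049296)
j((8 - 5*0)/(-2 - 4)) + h = (8 - 5*0)/(-2 - 4) + 7/142 = (8 + 0)/(-6) + 7/142 = 8*(-⅙) + 7/142 = -4/3 + 7/142 = -547/426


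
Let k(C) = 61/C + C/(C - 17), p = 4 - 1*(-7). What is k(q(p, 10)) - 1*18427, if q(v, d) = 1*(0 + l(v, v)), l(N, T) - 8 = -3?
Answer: -1104913/60 ≈ -18415.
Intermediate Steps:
l(N, T) = 5 (l(N, T) = 8 - 3 = 5)
p = 11 (p = 4 + 7 = 11)
q(v, d) = 5 (q(v, d) = 1*(0 + 5) = 1*5 = 5)
k(C) = 61/C + C/(-17 + C)
k(q(p, 10)) - 1*18427 = (-1037 + 5² + 61*5)/(5*(-17 + 5)) - 1*18427 = (⅕)*(-1037 + 25 + 305)/(-12) - 18427 = (⅕)*(-1/12)*(-707) - 18427 = 707/60 - 18427 = -1104913/60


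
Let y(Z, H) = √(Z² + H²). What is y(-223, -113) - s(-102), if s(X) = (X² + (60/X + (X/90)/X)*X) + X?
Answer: -155413/15 + √62498 ≈ -10111.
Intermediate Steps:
s(X) = X + X² + X*(1/90 + 60/X) (s(X) = (X² + (60/X + (X*(1/90))/X)*X) + X = (X² + (60/X + (X/90)/X)*X) + X = (X² + (60/X + 1/90)*X) + X = (X² + (1/90 + 60/X)*X) + X = (X² + X*(1/90 + 60/X)) + X = X + X² + X*(1/90 + 60/X))
y(Z, H) = √(H² + Z²)
y(-223, -113) - s(-102) = √((-113)² + (-223)²) - (60 + (-102)² + (91/90)*(-102)) = √(12769 + 49729) - (60 + 10404 - 1547/15) = √62498 - 1*155413/15 = √62498 - 155413/15 = -155413/15 + √62498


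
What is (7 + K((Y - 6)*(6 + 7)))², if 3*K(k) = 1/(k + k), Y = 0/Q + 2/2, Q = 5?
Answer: 7447441/152100 ≈ 48.964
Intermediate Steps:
Y = 1 (Y = 0/5 + 2/2 = 0*(⅕) + 2*(½) = 0 + 1 = 1)
K(k) = 1/(6*k) (K(k) = 1/(3*(k + k)) = 1/(3*((2*k))) = (1/(2*k))/3 = 1/(6*k))
(7 + K((Y - 6)*(6 + 7)))² = (7 + 1/(6*(((1 - 6)*(6 + 7)))))² = (7 + 1/(6*((-5*13))))² = (7 + (⅙)/(-65))² = (7 + (⅙)*(-1/65))² = (7 - 1/390)² = (2729/390)² = 7447441/152100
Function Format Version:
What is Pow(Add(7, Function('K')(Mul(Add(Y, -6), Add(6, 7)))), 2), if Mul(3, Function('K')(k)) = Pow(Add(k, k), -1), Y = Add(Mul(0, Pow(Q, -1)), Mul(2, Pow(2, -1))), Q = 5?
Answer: Rational(7447441, 152100) ≈ 48.964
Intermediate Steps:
Y = 1 (Y = Add(Mul(0, Pow(5, -1)), Mul(2, Pow(2, -1))) = Add(Mul(0, Rational(1, 5)), Mul(2, Rational(1, 2))) = Add(0, 1) = 1)
Function('K')(k) = Mul(Rational(1, 6), Pow(k, -1)) (Function('K')(k) = Mul(Rational(1, 3), Pow(Add(k, k), -1)) = Mul(Rational(1, 3), Pow(Mul(2, k), -1)) = Mul(Rational(1, 3), Mul(Rational(1, 2), Pow(k, -1))) = Mul(Rational(1, 6), Pow(k, -1)))
Pow(Add(7, Function('K')(Mul(Add(Y, -6), Add(6, 7)))), 2) = Pow(Add(7, Mul(Rational(1, 6), Pow(Mul(Add(1, -6), Add(6, 7)), -1))), 2) = Pow(Add(7, Mul(Rational(1, 6), Pow(Mul(-5, 13), -1))), 2) = Pow(Add(7, Mul(Rational(1, 6), Pow(-65, -1))), 2) = Pow(Add(7, Mul(Rational(1, 6), Rational(-1, 65))), 2) = Pow(Add(7, Rational(-1, 390)), 2) = Pow(Rational(2729, 390), 2) = Rational(7447441, 152100)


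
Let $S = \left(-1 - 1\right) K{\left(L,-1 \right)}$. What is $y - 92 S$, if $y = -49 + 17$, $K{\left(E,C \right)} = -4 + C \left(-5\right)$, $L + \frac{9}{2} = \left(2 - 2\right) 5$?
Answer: $152$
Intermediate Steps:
$L = - \frac{9}{2}$ ($L = - \frac{9}{2} + \left(2 - 2\right) 5 = - \frac{9}{2} + 0 \cdot 5 = - \frac{9}{2} + 0 = - \frac{9}{2} \approx -4.5$)
$K{\left(E,C \right)} = -4 - 5 C$
$y = -32$
$S = -2$ ($S = \left(-1 - 1\right) \left(-4 - -5\right) = - 2 \left(-4 + 5\right) = \left(-2\right) 1 = -2$)
$y - 92 S = -32 - -184 = -32 + 184 = 152$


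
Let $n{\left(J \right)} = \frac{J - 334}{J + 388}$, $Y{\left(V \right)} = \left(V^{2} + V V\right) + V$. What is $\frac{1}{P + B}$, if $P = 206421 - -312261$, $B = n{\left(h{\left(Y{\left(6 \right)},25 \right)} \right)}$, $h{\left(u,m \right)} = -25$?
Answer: $\frac{363}{188281207} \approx 1.928 \cdot 10^{-6}$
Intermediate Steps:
$Y{\left(V \right)} = V + 2 V^{2}$ ($Y{\left(V \right)} = \left(V^{2} + V^{2}\right) + V = 2 V^{2} + V = V + 2 V^{2}$)
$n{\left(J \right)} = \frac{-334 + J}{388 + J}$
$B = - \frac{359}{363}$ ($B = \frac{-334 - 25}{388 - 25} = \frac{1}{363} \left(-359\right) = - \frac{359}{363} \approx -0.98898$)
$P = 518682$ ($P = 206421 + 312261 = 518682$)
$\frac{1}{P + B} = \frac{1}{518682 - \frac{359}{363}} = \frac{1}{\frac{188281207}{363}} = \frac{363}{188281207}$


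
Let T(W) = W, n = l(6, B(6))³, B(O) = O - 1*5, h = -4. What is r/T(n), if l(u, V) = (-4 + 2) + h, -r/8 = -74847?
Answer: -24949/9 ≈ -2772.1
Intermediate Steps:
B(O) = -5 + O (B(O) = O - 5 = -5 + O)
r = 598776 (r = -8*(-74847) = 598776)
l(u, V) = -6 (l(u, V) = (-4 + 2) - 4 = -2 - 4 = -6)
n = -216 (n = (-6)³ = -216)
r/T(n) = 598776/(-216) = 598776*(-1/216) = -24949/9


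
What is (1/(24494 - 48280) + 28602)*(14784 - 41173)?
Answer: -17953153715519/23786 ≈ -7.5478e+8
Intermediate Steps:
(1/(24494 - 48280) + 28602)*(14784 - 41173) = (1/(-23786) + 28602)*(-26389) = (-1/23786 + 28602)*(-26389) = (680327171/23786)*(-26389) = -17953153715519/23786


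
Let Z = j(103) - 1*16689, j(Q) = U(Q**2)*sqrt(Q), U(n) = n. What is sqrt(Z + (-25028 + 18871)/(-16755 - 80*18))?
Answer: sqrt(-5524915352610 + 3512194587225*sqrt(103))/18195 ≈ 301.63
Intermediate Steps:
j(Q) = Q**(5/2) (j(Q) = Q**2*sqrt(Q) = Q**(5/2))
Z = -16689 + 10609*sqrt(103) (Z = 103**(5/2) - 1*16689 = 10609*sqrt(103) - 16689 = -16689 + 10609*sqrt(103) ≈ 90981.)
sqrt(Z + (-25028 + 18871)/(-16755 - 80*18)) = sqrt((-16689 + 10609*sqrt(103)) + (-25028 + 18871)/(-16755 - 80*18)) = sqrt((-16689 + 10609*sqrt(103)) - 6157/(-16755 - 1440)) = sqrt((-16689 + 10609*sqrt(103)) - 6157/(-18195)) = sqrt((-16689 + 10609*sqrt(103)) - 6157*(-1/18195)) = sqrt((-16689 + 10609*sqrt(103)) + 6157/18195) = sqrt(-303650198/18195 + 10609*sqrt(103))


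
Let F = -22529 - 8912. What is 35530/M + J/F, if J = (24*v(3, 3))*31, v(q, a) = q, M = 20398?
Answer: 535785197/320666759 ≈ 1.6708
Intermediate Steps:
J = 2232 (J = (24*3)*31 = 72*31 = 2232)
F = -31441
35530/M + J/F = 35530/20398 + 2232/(-31441) = 35530*(1/20398) + 2232*(-1/31441) = 17765/10199 - 2232/31441 = 535785197/320666759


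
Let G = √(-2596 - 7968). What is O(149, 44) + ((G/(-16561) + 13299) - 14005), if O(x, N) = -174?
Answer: -880 - 2*I*√2641/16561 ≈ -880.0 - 0.0062062*I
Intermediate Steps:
G = 2*I*√2641 (G = √(-10564) = 2*I*√2641 ≈ 102.78*I)
O(149, 44) + ((G/(-16561) + 13299) - 14005) = -174 + (((2*I*√2641)/(-16561) + 13299) - 14005) = -174 + (((2*I*√2641)*(-1/16561) + 13299) - 14005) = -174 + ((-2*I*√2641/16561 + 13299) - 14005) = -174 + ((13299 - 2*I*√2641/16561) - 14005) = -174 + (-706 - 2*I*√2641/16561) = -880 - 2*I*√2641/16561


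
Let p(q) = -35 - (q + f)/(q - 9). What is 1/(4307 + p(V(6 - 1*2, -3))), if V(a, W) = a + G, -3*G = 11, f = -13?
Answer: 13/55517 ≈ 0.00023416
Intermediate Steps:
G = -11/3 (G = -1/3*11 = -11/3 ≈ -3.6667)
V(a, W) = -11/3 + a (V(a, W) = a - 11/3 = -11/3 + a)
p(q) = -35 - (-13 + q)/(-9 + q) (p(q) = -35 - (q - 13)/(q - 9) = -35 - (-13 + q)/(-9 + q))
1/(4307 + p(V(6 - 1*2, -3))) = 1/(4307 + 4*(82 - 9*(-11/3 + (6 - 1*2)))/(-9 + (-11/3 + (6 - 1*2)))) = 1/(4307 + 4*(82 - 9*(-11/3 + (6 - 2)))/(-9 + (-11/3 + (6 - 2)))) = 1/(4307 + 4*(82 - 9*(-11/3 + 4))/(-9 + (-11/3 + 4))) = 1/(4307 + 4*(82 - 9*1/3)/(-9 + 1/3)) = 1/(4307 + 4*(82 - 3)/(-26/3)) = 1/(4307 + 4*(-3/26)*79) = 1/(4307 - 474/13) = 1/(55517/13) = 13/55517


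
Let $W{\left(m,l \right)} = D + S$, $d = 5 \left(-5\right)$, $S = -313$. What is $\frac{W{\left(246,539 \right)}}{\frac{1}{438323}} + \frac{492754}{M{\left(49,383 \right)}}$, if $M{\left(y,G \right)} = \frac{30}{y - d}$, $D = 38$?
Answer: $- \frac{1789850477}{15} \approx -1.1932 \cdot 10^{8}$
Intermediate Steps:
$d = -25$
$M{\left(y,G \right)} = \frac{30}{25 + y}$ ($M{\left(y,G \right)} = \frac{30}{y - -25} = \frac{30}{y + 25} = \frac{30}{25 + y}$)
$W{\left(m,l \right)} = -275$ ($W{\left(m,l \right)} = 38 - 313 = -275$)
$\frac{W{\left(246,539 \right)}}{\frac{1}{438323}} + \frac{492754}{M{\left(49,383 \right)}} = - \frac{275}{\frac{1}{438323}} + \frac{492754}{30 \frac{1}{25 + 49}} = - 275 \frac{1}{\frac{1}{438323}} + \frac{492754}{30 \cdot \frac{1}{74}} = \left(-275\right) 438323 + \frac{492754}{30 \cdot \frac{1}{74}} = -120538825 + \frac{492754}{\frac{15}{37}} = -120538825 + 492754 \cdot \frac{37}{15} = -120538825 + \frac{18231898}{15} = - \frac{1789850477}{15}$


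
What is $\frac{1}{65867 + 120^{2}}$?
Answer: $\frac{1}{80267} \approx 1.2458 \cdot 10^{-5}$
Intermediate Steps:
$\frac{1}{65867 + 120^{2}} = \frac{1}{65867 + 14400} = \frac{1}{80267}$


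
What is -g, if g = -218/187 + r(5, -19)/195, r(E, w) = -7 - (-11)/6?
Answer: 260857/218790 ≈ 1.1923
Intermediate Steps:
r(E, w) = -31/6 (r(E, w) = -7 - (-11)/6 = -7 - 1*(-11/6) = -7 + 11/6 = -31/6)
g = -260857/218790 (g = -218/187 - 31/6/195 = -218*1/187 - 31/6*1/195 = -218/187 - 31/1170 = -260857/218790 ≈ -1.1923)
-g = -1*(-260857/218790) = 260857/218790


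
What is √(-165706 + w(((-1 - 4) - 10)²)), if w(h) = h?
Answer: I*√165481 ≈ 406.79*I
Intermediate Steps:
√(-165706 + w(((-1 - 4) - 10)²)) = √(-165706 + ((-1 - 4) - 10)²) = √(-165706 + (-5 - 10)²) = √(-165706 + (-15)²) = √(-165706 + 225) = √(-165481) = I*√165481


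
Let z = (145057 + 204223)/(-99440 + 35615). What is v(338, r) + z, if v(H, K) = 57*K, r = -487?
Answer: -9578743/345 ≈ -27764.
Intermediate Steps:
z = -1888/345 (z = 349280/(-63825) = 349280*(-1/63825) = -1888/345 ≈ -5.4725)
v(338, r) + z = 57*(-487) - 1888/345 = -27759 - 1888/345 = -9578743/345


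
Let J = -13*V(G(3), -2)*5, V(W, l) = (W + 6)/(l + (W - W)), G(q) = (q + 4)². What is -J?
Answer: -3575/2 ≈ -1787.5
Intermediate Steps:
G(q) = (4 + q)²
V(W, l) = (6 + W)/l (V(W, l) = (6 + W)/(l + 0) = (6 + W)/l)
J = 3575/2 (J = -13*(6 + (4 + 3)²)/(-2)*5 = -(-13)*(6 + 7²)/2*5 = -(-13)*(6 + 49)/2*5 = -(-13)*55/2*5 = -13*(-55/2)*5 = (715/2)*5 = 3575/2 ≈ 1787.5)
-J = -1*3575/2 = -3575/2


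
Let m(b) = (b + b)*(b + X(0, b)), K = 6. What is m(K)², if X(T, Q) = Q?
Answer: 20736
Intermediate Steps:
m(b) = 4*b² (m(b) = (b + b)*(b + b) = (2*b)*(2*b) = 4*b²)
m(K)² = (4*6²)² = (4*36)² = 144² = 20736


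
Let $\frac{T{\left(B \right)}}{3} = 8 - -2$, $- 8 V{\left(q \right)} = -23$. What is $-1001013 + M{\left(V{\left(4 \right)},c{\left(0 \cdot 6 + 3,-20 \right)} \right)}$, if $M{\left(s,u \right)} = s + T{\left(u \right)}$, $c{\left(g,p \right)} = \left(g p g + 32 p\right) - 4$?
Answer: $- \frac{8007841}{8} \approx -1.001 \cdot 10^{6}$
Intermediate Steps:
$V{\left(q \right)} = \frac{23}{8}$ ($V{\left(q \right)} = \left(- \frac{1}{8}\right) \left(-23\right) = \frac{23}{8}$)
$T{\left(B \right)} = 30$ ($T{\left(B \right)} = 3 \left(8 - -2\right) = 3 \left(8 + 2\right) = 3 \cdot 10 = 30$)
$c{\left(g,p \right)} = -4 + 32 p + p g^{2}$ ($c{\left(g,p \right)} = \left(p g^{2} + 32 p\right) - 4 = \left(32 p + p g^{2}\right) - 4 = -4 + 32 p + p g^{2}$)
$M{\left(s,u \right)} = 30 + s$ ($M{\left(s,u \right)} = s + 30 = 30 + s$)
$-1001013 + M{\left(V{\left(4 \right)},c{\left(0 \cdot 6 + 3,-20 \right)} \right)} = -1001013 + \left(30 + \frac{23}{8}\right) = -1001013 + \frac{263}{8} = - \frac{8007841}{8}$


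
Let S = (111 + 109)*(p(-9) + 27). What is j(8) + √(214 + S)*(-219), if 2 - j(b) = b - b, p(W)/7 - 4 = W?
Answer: 2 - 219*I*√1546 ≈ 2.0 - 8610.9*I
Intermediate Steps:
p(W) = 28 + 7*W
j(b) = 2 (j(b) = 2 - (b - b) = 2 - 1*0 = 2 + 0 = 2)
S = -1760 (S = (111 + 109)*((28 + 7*(-9)) + 27) = 220*((28 - 63) + 27) = 220*(-35 + 27) = 220*(-8) = -1760)
j(8) + √(214 + S)*(-219) = 2 + √(214 - 1760)*(-219) = 2 + √(-1546)*(-219) = 2 + (I*√1546)*(-219) = 2 - 219*I*√1546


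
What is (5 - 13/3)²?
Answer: 4/9 ≈ 0.44444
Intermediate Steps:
(5 - 13/3)² = (⅔)² = 4/9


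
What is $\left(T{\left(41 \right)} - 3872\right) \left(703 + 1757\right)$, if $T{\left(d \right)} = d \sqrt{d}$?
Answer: $-9525120 + 100860 \sqrt{41} \approx -8.8793 \cdot 10^{6}$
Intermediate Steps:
$T{\left(d \right)} = d^{\frac{3}{2}}$
$\left(T{\left(41 \right)} - 3872\right) \left(703 + 1757\right) = \left(41^{\frac{3}{2}} - 3872\right) \left(703 + 1757\right) = \left(41 \sqrt{41} - 3872\right) 2460 = \left(-3872 + 41 \sqrt{41}\right) 2460 = -9525120 + 100860 \sqrt{41}$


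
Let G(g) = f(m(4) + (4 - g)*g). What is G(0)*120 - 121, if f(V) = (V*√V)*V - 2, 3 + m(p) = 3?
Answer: -361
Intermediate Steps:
m(p) = 0 (m(p) = -3 + 3 = 0)
f(V) = -2 + V^(5/2) (f(V) = V^(3/2)*V - 2 = V^(5/2) - 2 = -2 + V^(5/2))
G(g) = -2 + (g*(4 - g))^(5/2) (G(g) = -2 + (0 + (4 - g)*g)^(5/2) = -2 + (0 + g*(4 - g))^(5/2) = -2 + (g*(4 - g))^(5/2))
G(0)*120 - 121 = (-2 + (0*(4 - 1*0))^(5/2))*120 - 121 = (-2 + (0*(4 + 0))^(5/2))*120 - 121 = (-2 + (0*4)^(5/2))*120 - 121 = (-2 + 0^(5/2))*120 - 121 = (-2 + 0)*120 - 121 = -2*120 - 121 = -240 - 121 = -361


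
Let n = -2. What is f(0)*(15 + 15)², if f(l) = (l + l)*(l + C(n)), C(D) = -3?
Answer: 0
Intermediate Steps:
f(l) = 2*l*(-3 + l) (f(l) = (l + l)*(l - 3) = (2*l)*(-3 + l) = 2*l*(-3 + l))
f(0)*(15 + 15)² = (2*0*(-3 + 0))*(15 + 15)² = (2*0*(-3))*30² = 0*900 = 0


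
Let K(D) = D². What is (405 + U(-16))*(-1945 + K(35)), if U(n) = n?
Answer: -280080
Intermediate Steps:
(405 + U(-16))*(-1945 + K(35)) = (405 - 16)*(-1945 + 35²) = 389*(-1945 + 1225) = 389*(-720) = -280080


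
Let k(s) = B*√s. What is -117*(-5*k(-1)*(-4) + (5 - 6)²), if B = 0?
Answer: -117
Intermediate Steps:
k(s) = 0 (k(s) = 0*√s = 0)
-117*(-5*k(-1)*(-4) + (5 - 6)²) = -117*(-5*0*(-4) + (5 - 6)²) = -117*(0*(-4) + (-1)²) = -117*(0 + 1) = -117*1 = -117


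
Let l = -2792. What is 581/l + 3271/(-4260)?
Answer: -2901923/2973480 ≈ -0.97593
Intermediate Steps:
581/l + 3271/(-4260) = 581/(-2792) + 3271/(-4260) = 581*(-1/2792) + 3271*(-1/4260) = -581/2792 - 3271/4260 = -2901923/2973480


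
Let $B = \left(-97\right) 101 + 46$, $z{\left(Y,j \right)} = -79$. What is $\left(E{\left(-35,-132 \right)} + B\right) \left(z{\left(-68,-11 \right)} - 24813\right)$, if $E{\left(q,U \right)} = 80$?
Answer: $240730532$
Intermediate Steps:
$B = -9751$ ($B = -9797 + 46 = -9751$)
$\left(E{\left(-35,-132 \right)} + B\right) \left(z{\left(-68,-11 \right)} - 24813\right) = \left(80 - 9751\right) \left(-79 - 24813\right) = \left(-9671\right) \left(-24892\right) = 240730532$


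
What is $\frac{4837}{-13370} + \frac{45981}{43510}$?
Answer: $\frac{577583}{831041} \approx 0.69501$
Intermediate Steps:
$\frac{4837}{-13370} + \frac{45981}{43510} = 4837 \left(- \frac{1}{13370}\right) + 45981 \cdot \frac{1}{43510} = - \frac{691}{1910} + \frac{45981}{43510} = \frac{577583}{831041}$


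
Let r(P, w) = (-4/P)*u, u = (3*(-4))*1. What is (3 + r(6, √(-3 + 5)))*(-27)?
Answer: -297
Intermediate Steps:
u = -12 (u = -12*1 = -12)
r(P, w) = 48/P (r(P, w) = -4/P*(-12) = 48/P)
(3 + r(6, √(-3 + 5)))*(-27) = (3 + 48/6)*(-27) = (3 + 48*(⅙))*(-27) = (3 + 8)*(-27) = 11*(-27) = -297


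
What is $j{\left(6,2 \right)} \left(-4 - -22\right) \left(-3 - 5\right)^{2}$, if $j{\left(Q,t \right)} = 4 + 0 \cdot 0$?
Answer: $4608$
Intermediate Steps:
$j{\left(Q,t \right)} = 4$ ($j{\left(Q,t \right)} = 4 + 0 = 4$)
$j{\left(6,2 \right)} \left(-4 - -22\right) \left(-3 - 5\right)^{2} = 4 \left(-4 - -22\right) \left(-3 - 5\right)^{2} = 4 \left(-4 + 22\right) \left(-8\right)^{2} = 4 \cdot 18 \cdot 64 = 72 \cdot 64 = 4608$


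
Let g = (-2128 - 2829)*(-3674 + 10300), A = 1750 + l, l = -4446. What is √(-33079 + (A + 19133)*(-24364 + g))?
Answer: I*√540275116981 ≈ 7.3503e+5*I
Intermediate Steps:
A = -2696 (A = 1750 - 4446 = -2696)
g = -32845082 (g = -4957*6626 = -32845082)
√(-33079 + (A + 19133)*(-24364 + g)) = √(-33079 + (-2696 + 19133)*(-24364 - 32845082)) = √(-33079 + 16437*(-32869446)) = √(-33079 - 540275083902) = √(-540275116981) = I*√540275116981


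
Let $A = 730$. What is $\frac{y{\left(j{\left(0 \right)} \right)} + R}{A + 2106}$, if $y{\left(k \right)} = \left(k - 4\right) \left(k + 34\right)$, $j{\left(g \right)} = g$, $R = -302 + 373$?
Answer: $- \frac{65}{2836} \approx -0.02292$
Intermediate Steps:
$R = 71$
$y{\left(k \right)} = \left(-4 + k\right) \left(34 + k\right)$
$\frac{y{\left(j{\left(0 \right)} \right)} + R}{A + 2106} = \frac{\left(-136 + 0^{2} + 30 \cdot 0\right) + 71}{730 + 2106} = \frac{\left(-136 + 0 + 0\right) + 71}{2836} = \left(-136 + 71\right) \frac{1}{2836} = \left(-65\right) \frac{1}{2836} = - \frac{65}{2836}$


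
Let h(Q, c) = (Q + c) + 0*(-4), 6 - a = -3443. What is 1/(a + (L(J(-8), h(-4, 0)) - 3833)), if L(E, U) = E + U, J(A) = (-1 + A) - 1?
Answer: -1/398 ≈ -0.0025126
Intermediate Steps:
a = 3449 (a = 6 - 1*(-3443) = 6 + 3443 = 3449)
J(A) = -2 + A
h(Q, c) = Q + c (h(Q, c) = (Q + c) + 0 = Q + c)
1/(a + (L(J(-8), h(-4, 0)) - 3833)) = 1/(3449 + (((-2 - 8) + (-4 + 0)) - 3833)) = 1/(3449 + ((-10 - 4) - 3833)) = 1/(3449 + (-14 - 3833)) = 1/(3449 - 3847) = 1/(-398) = -1/398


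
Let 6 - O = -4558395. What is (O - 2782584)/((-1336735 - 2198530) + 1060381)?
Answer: -1775817/2474884 ≈ -0.71754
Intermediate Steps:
O = 4558401 (O = 6 - 1*(-4558395) = 6 + 4558395 = 4558401)
(O - 2782584)/((-1336735 - 2198530) + 1060381) = (4558401 - 2782584)/((-1336735 - 2198530) + 1060381) = 1775817/(-3535265 + 1060381) = 1775817/(-2474884) = 1775817*(-1/2474884) = -1775817/2474884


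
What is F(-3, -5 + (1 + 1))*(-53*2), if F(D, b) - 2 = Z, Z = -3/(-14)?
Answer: -1643/7 ≈ -234.71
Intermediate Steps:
Z = 3/14 (Z = -3*(-1/14) = 3/14 ≈ 0.21429)
F(D, b) = 31/14 (F(D, b) = 2 + 3/14 = 31/14)
F(-3, -5 + (1 + 1))*(-53*2) = 31*(-53*2)/14 = (31/14)*(-106) = -1643/7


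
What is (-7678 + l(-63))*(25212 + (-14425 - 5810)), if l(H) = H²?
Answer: -18459693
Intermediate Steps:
(-7678 + l(-63))*(25212 + (-14425 - 5810)) = (-7678 + (-63)²)*(25212 + (-14425 - 5810)) = (-7678 + 3969)*(25212 - 20235) = -3709*4977 = -18459693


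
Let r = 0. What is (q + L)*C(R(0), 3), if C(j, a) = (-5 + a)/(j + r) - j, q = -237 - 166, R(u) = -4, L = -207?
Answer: -2745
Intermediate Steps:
q = -403
C(j, a) = -j + (-5 + a)/j (C(j, a) = (-5 + a)/(j + 0) - j = (-5 + a)/j - j = -j + (-5 + a)/j)
(q + L)*C(R(0), 3) = (-403 - 207)*((-5 + 3 - 1*(-4)**2)/(-4)) = -(-305)*(-5 + 3 - 1*16)/2 = -(-305)*(-5 + 3 - 16)/2 = -(-305)*(-18)/2 = -610*9/2 = -2745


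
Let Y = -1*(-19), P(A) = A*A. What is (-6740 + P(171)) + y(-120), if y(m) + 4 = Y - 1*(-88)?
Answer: 22604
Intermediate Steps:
P(A) = A**2
Y = 19
y(m) = 103 (y(m) = -4 + (19 - 1*(-88)) = -4 + (19 + 88) = -4 + 107 = 103)
(-6740 + P(171)) + y(-120) = (-6740 + 171**2) + 103 = (-6740 + 29241) + 103 = 22501 + 103 = 22604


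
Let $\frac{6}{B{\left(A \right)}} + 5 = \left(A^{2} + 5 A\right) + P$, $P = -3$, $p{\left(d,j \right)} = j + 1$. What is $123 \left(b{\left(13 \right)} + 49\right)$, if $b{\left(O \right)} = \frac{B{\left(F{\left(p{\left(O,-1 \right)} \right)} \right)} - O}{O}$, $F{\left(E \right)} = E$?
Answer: $\frac{306639}{52} \approx 5896.9$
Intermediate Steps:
$p{\left(d,j \right)} = 1 + j$
$B{\left(A \right)} = \frac{6}{-8 + A^{2} + 5 A}$ ($B{\left(A \right)} = \frac{6}{-5 - \left(3 - A^{2} - 5 A\right)} = \frac{6}{-5 + \left(-3 + A^{2} + 5 A\right)} = \frac{6}{-8 + A^{2} + 5 A}$)
$b{\left(O \right)} = \frac{- \frac{3}{4} - O}{O}$ ($b{\left(O \right)} = \frac{\frac{6}{-8 + \left(1 - 1\right)^{2} + 5 \left(1 - 1\right)} - O}{O} = \frac{\frac{6}{-8 + 0^{2} + 5 \cdot 0} - O}{O} = \frac{\frac{6}{-8 + 0 + 0} - O}{O} = \frac{\frac{6}{-8} - O}{O} = \frac{6 \left(- \frac{1}{8}\right) - O}{O} = \frac{- \frac{3}{4} - O}{O}$)
$123 \left(b{\left(13 \right)} + 49\right) = 123 \left(\frac{- \frac{3}{4} - 13}{13} + 49\right) = 123 \left(\frac{1}{13} \left(- \frac{55}{4}\right) + 49\right) = 123 \left(- \frac{55}{52} + 49\right) = 123 \cdot \frac{2493}{52} = \frac{306639}{52}$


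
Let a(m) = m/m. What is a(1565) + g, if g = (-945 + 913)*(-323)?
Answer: 10337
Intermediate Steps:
g = 10336 (g = -32*(-323) = 10336)
a(m) = 1
a(1565) + g = 1 + 10336 = 10337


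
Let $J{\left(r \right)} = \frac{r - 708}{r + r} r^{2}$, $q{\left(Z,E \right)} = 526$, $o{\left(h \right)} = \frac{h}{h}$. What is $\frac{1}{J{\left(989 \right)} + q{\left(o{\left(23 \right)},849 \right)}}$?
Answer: $\frac{2}{278961} \approx 7.1695 \cdot 10^{-6}$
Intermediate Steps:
$o{\left(h \right)} = 1$
$J{\left(r \right)} = \frac{r \left(-708 + r\right)}{2}$ ($J{\left(r \right)} = \frac{-708 + r}{2 r} r^{2} = \frac{r \left(-708 + r\right)}{2}$)
$\frac{1}{J{\left(989 \right)} + q{\left(o{\left(23 \right)},849 \right)}} = \frac{1}{\frac{1}{2} \cdot 989 \left(-708 + 989\right) + 526} = \frac{1}{\frac{1}{2} \cdot 989 \cdot 281 + 526} = \frac{1}{\frac{277909}{2} + 526} = \frac{1}{\frac{278961}{2}} = \frac{2}{278961}$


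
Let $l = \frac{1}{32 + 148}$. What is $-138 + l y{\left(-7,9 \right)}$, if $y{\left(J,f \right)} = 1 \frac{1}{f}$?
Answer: $- \frac{223559}{1620} \approx -138.0$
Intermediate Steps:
$y{\left(J,f \right)} = \frac{1}{f}$
$l = \frac{1}{180} \approx 0.0055556$
$-138 + l y{\left(-7,9 \right)} = -138 + \frac{1}{180 \cdot 9} = -138 + \frac{1}{180} \cdot \frac{1}{9} = -138 + \frac{1}{1620} = - \frac{223559}{1620}$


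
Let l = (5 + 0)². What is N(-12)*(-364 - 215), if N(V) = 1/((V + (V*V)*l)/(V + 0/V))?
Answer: 579/299 ≈ 1.9365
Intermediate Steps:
l = 25 (l = 5² = 25)
N(V) = V/(V + 25*V²) (N(V) = 1/((V + (V*V)*25)/(V + 0/V)) = 1/((V + V²*25)/(V + 0)) = 1/((V + 25*V²)/V) = V/(V + 25*V²))
N(-12)*(-364 - 215) = (-364 - 215)/(1 + 25*(-12)) = -579/(1 - 300) = -579/(-299) = -1/299*(-579) = 579/299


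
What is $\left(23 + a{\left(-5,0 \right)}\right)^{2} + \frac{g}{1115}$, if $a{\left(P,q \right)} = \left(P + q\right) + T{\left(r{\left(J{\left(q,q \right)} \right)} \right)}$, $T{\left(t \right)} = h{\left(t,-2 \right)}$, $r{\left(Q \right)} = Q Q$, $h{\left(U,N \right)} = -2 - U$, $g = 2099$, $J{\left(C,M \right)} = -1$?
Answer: $\frac{252974}{1115} \approx 226.88$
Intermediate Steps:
$r{\left(Q \right)} = Q^{2}$
$T{\left(t \right)} = -2 - t$
$a{\left(P,q \right)} = -3 + P + q$ ($a{\left(P,q \right)} = \left(P + q\right) - 3 = -3 + P + q$)
$\left(23 + a{\left(-5,0 \right)}\right)^{2} + \frac{g}{1115} = \left(23 - 8\right)^{2} + \frac{2099}{1115} = \left(23 - 8\right)^{2} + 2099 \cdot \frac{1}{1115} = 15^{2} + \frac{2099}{1115} = 225 + \frac{2099}{1115} = \frac{252974}{1115}$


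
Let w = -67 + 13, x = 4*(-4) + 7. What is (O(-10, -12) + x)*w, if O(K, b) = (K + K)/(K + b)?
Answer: 4806/11 ≈ 436.91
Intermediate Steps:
O(K, b) = 2*K/(K + b) (O(K, b) = (2*K)/(K + b) = 2*K/(K + b))
x = -9 (x = -16 + 7 = -9)
w = -54
(O(-10, -12) + x)*w = (2*(-10)/(-10 - 12) - 9)*(-54) = (2*(-10)/(-22) - 9)*(-54) = (2*(-10)*(-1/22) - 9)*(-54) = (10/11 - 9)*(-54) = -89/11*(-54) = 4806/11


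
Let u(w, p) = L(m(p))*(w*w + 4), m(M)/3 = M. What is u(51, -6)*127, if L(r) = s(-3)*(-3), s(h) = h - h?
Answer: 0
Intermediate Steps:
s(h) = 0
m(M) = 3*M
L(r) = 0 (L(r) = 0*(-3) = 0)
u(w, p) = 0 (u(w, p) = 0*(w*w + 4) = 0*(w² + 4) = 0*(4 + w²) = 0)
u(51, -6)*127 = 0*127 = 0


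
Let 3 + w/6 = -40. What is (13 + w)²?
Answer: 60025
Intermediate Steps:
w = -258 (w = -18 + 6*(-40) = -18 - 240 = -258)
(13 + w)² = (13 - 258)² = (-245)² = 60025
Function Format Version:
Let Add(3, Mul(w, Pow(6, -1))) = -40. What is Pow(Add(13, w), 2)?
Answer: 60025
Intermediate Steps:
w = -258 (w = Add(-18, Mul(6, -40)) = Add(-18, -240) = -258)
Pow(Add(13, w), 2) = Pow(Add(13, -258), 2) = Pow(-245, 2) = 60025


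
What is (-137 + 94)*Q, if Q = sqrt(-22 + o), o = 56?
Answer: -43*sqrt(34) ≈ -250.73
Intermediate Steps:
Q = sqrt(34) (Q = sqrt(-22 + 56) = sqrt(34) ≈ 5.8309)
(-137 + 94)*Q = (-137 + 94)*sqrt(34) = -43*sqrt(34)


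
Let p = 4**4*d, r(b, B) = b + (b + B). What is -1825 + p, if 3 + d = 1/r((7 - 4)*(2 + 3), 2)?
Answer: -2585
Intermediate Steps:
r(b, B) = B + 2*b (r(b, B) = b + (B + b) = B + 2*b)
d = -95/32 (d = -3 + 1/(2 + 2*((7 - 4)*(2 + 3))) = -3 + 1/(2 + 2*(3*5)) = -3 + 1/(2 + 2*15) = -3 + 1/(2 + 30) = -3 + 1/32 = -95/32 ≈ -2.9688)
p = -760 (p = 4**4*(-95/32) = 256*(-95/32) = -760)
-1825 + p = -1825 - 760 = -2585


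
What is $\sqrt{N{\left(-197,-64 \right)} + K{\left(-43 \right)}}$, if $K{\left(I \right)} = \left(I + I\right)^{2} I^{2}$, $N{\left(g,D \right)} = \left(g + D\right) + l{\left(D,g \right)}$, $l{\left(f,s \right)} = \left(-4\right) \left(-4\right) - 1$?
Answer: $\sqrt{13674958} \approx 3698.0$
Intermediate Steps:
$l{\left(f,s \right)} = 15$ ($l{\left(f,s \right)} = 16 - 1 = 15$)
$N{\left(g,D \right)} = 15 + D + g$ ($N{\left(g,D \right)} = \left(g + D\right) + 15 = \left(D + g\right) + 15 = 15 + D + g$)
$K{\left(I \right)} = 4 I^{4}$ ($K{\left(I \right)} = \left(2 I\right)^{2} I^{2} = 4 I^{2} I^{2} = 4 I^{4}$)
$\sqrt{N{\left(-197,-64 \right)} + K{\left(-43 \right)}} = \sqrt{\left(15 - 64 - 197\right) + 4 \left(-43\right)^{4}} = \sqrt{-246 + 4 \cdot 3418801} = \sqrt{-246 + 13675204} = \sqrt{13674958}$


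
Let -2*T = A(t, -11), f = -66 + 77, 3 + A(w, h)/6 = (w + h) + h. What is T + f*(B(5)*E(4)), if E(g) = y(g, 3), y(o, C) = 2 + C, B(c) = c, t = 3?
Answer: 341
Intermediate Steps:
A(w, h) = -18 + 6*w + 12*h (A(w, h) = -18 + 6*((w + h) + h) = -18 + 6*((h + w) + h) = -18 + 6*(w + 2*h) = -18 + (6*w + 12*h) = -18 + 6*w + 12*h)
f = 11
T = 66 (T = -(-18 + 6*3 + 12*(-11))/2 = -(-18 + 18 - 132)/2 = -½*(-132) = 66)
E(g) = 5 (E(g) = 2 + 3 = 5)
T + f*(B(5)*E(4)) = 66 + 11*(5*5) = 66 + 11*25 = 66 + 275 = 341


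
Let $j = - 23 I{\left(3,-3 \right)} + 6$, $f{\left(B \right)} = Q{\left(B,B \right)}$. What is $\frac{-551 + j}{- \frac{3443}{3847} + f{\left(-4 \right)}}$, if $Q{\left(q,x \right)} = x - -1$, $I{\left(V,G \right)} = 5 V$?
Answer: $\frac{1711915}{7492} \approx 228.5$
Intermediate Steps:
$Q{\left(q,x \right)} = 1 + x$ ($Q{\left(q,x \right)} = x + 1 = 1 + x$)
$f{\left(B \right)} = 1 + B$
$j = -339$ ($j = - 23 \cdot 5 \cdot 3 + 6 = \left(-23\right) 15 + 6 = -345 + 6 = -339$)
$\frac{-551 + j}{- \frac{3443}{3847} + f{\left(-4 \right)}} = \frac{-551 - 339}{- \frac{3443}{3847} + \left(1 - 4\right)} = - \frac{890}{\left(-3443\right) \frac{1}{3847} - 3} = - \frac{890}{- \frac{3443}{3847} - 3} = - \frac{890}{- \frac{14984}{3847}} = \left(-890\right) \left(- \frac{3847}{14984}\right) = \frac{1711915}{7492}$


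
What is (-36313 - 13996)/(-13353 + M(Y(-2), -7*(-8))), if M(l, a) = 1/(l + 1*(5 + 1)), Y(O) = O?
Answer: 201236/53411 ≈ 3.7677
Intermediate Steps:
M(l, a) = 1/(6 + l) (M(l, a) = 1/(l + 1*6) = 1/(l + 6) = 1/(6 + l))
(-36313 - 13996)/(-13353 + M(Y(-2), -7*(-8))) = (-36313 - 13996)/(-13353 + 1/(6 - 2)) = -50309/(-13353 + 1/4) = -50309/(-53411/4) = -50309*(-4/53411) = 201236/53411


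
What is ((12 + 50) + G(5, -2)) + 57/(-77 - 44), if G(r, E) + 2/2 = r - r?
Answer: 7324/121 ≈ 60.529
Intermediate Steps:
G(r, E) = -1 (G(r, E) = -1 + (r - r) = -1 + 0 = -1)
((12 + 50) + G(5, -2)) + 57/(-77 - 44) = ((12 + 50) - 1) + 57/(-77 - 44) = (62 - 1) + 57/(-121) = 61 - 1/121*57 = 61 - 57/121 = 7324/121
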